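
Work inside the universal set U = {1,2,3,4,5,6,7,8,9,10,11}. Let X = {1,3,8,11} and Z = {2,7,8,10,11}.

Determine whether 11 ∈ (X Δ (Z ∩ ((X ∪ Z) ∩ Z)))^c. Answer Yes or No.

11 ∈ X and 11 ∈ Z, so 11 ∈ X ∪ Z
11 ∈ (X ∪ Z) and 11 ∈ Z, so 11 ∈ (X ∪ Z) ∩ Z
11 ∈ Z and 11 ∈ ((X ∪ Z) ∩ Z), so 11 ∈ Z ∩ ((X ∪ Z) ∩ Z)
11 ∈ X and 11 ∈ (Z ∩ ((X ∪ Z) ∩ Z)), so 11 ∉ X Δ (Z ∩ ((X ∪ Z) ∩ Z))
11 ∈ (X Δ (Z ∩ ((X ∪ Z) ∩ Z)))^c since 11 ∉ (X Δ (Z ∩ ((X ∪ Z) ∩ Z)))

Yes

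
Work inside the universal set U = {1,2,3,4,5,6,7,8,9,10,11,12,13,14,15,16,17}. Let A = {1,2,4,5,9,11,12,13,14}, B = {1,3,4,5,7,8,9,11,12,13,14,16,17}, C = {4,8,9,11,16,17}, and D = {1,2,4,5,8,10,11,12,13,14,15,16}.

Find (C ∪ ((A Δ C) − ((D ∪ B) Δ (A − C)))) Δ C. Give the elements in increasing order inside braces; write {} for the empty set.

{1,2,5,12,13,14}

A Δ C = {1,2,5,8,12,13,14,16,17}
D ∪ B = {1,2,3,4,5,7,8,9,10,11,12,13,14,15,16,17}
A − C = {1,2,5,12,13,14}
(D ∪ B) Δ (A − C) = {3,4,7,8,9,10,11,15,16,17}
(A Δ C) − ((D ∪ B) Δ (A − C)) = {1,2,5,12,13,14}
C ∪ ((A Δ C) − ((D ∪ B) Δ (A − C))) = {1,2,4,5,8,9,11,12,13,14,16,17}
(C ∪ ((A Δ C) − ((D ∪ B) Δ (A − C)))) Δ C = {1,2,5,12,13,14}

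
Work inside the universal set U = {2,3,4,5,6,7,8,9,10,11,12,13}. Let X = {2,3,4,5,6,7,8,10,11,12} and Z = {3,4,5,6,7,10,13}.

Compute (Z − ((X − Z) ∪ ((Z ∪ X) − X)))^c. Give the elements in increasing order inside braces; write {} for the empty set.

X − Z = {2,8,11,12}
Z ∪ X = {2,3,4,5,6,7,8,10,11,12,13}
(Z ∪ X) − X = {13}
(X − Z) ∪ ((Z ∪ X) − X) = {2,8,11,12,13}
Z − ((X − Z) ∪ ((Z ∪ X) − X)) = {3,4,5,6,7,10}
(Z − ((X − Z) ∪ ((Z ∪ X) − X)))^c = {2,8,9,11,12,13}

{2,8,9,11,12,13}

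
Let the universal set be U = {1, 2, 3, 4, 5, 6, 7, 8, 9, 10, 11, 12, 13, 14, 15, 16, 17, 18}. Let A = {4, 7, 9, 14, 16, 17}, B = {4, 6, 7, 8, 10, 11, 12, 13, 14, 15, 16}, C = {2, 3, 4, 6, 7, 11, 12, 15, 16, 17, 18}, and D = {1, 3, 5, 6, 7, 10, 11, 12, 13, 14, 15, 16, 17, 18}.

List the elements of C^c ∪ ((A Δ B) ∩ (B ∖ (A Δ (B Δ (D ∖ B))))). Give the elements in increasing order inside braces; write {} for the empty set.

C^c = {1, 5, 8, 9, 10, 13, 14}
A Δ B = {6, 8, 9, 10, 11, 12, 13, 15, 17}
D ∖ B = {1, 3, 5, 17, 18}
B Δ (D ∖ B) = {1, 3, 4, 5, 6, 7, 8, 10, 11, 12, 13, 14, 15, 16, 17, 18}
A Δ (B Δ (D ∖ B)) = {1, 3, 5, 6, 8, 9, 10, 11, 12, 13, 15, 18}
B ∖ (A Δ (B Δ (D ∖ B))) = {4, 7, 14, 16}
(A Δ B) ∩ (B ∖ (A Δ (B Δ (D ∖ B)))) = {}
C^c ∪ ((A Δ B) ∩ (B ∖ (A Δ (B Δ (D ∖ B))))) = {1, 5, 8, 9, 10, 13, 14}

{1, 5, 8, 9, 10, 13, 14}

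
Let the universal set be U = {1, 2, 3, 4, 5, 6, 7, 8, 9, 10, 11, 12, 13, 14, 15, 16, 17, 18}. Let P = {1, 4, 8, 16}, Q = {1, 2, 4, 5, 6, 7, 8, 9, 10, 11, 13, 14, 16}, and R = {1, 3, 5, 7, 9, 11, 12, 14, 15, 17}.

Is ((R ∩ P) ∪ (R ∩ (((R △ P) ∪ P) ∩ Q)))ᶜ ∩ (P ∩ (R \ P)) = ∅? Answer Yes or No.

R ∩ P = {1}
R △ P = {3, 4, 5, 7, 8, 9, 11, 12, 14, 15, 16, 17}
(R △ P) ∪ P = {1, 3, 4, 5, 7, 8, 9, 11, 12, 14, 15, 16, 17}
((R △ P) ∪ P) ∩ Q = {1, 4, 5, 7, 8, 9, 11, 14, 16}
R ∩ (((R △ P) ∪ P) ∩ Q) = {1, 5, 7, 9, 11, 14}
(R ∩ P) ∪ (R ∩ (((R △ P) ∪ P) ∩ Q)) = {1, 5, 7, 9, 11, 14}
((R ∩ P) ∪ (R ∩ (((R △ P) ∪ P) ∩ Q)))ᶜ = {2, 3, 4, 6, 8, 10, 12, 13, 15, 16, 17, 18}
R \ P = {3, 5, 7, 9, 11, 12, 14, 15, 17}
P ∩ (R \ P) = {}
{2, 3, 4, 6, 8, 10, 12, 13, 15, 16, 17, 18} and {} share no elements.

Yes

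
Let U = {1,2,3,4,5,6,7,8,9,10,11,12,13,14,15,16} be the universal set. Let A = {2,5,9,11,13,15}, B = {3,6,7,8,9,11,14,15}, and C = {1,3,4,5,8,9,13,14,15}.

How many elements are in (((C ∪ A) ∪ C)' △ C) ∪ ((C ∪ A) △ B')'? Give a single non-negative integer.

15

C ∪ A = {1,2,3,4,5,8,9,11,13,14,15}
(C ∪ A) ∪ C = {1,2,3,4,5,8,9,11,13,14,15}
((C ∪ A) ∪ C)' = {6,7,10,12,16}
((C ∪ A) ∪ C)' △ C = {1,3,4,5,6,7,8,9,10,12,13,14,15,16}
B' = {1,2,4,5,10,12,13,16}
(C ∪ A) △ B' = {3,8,9,10,11,12,14,15,16}
((C ∪ A) △ B')' = {1,2,4,5,6,7,13}
(((C ∪ A) ∪ C)' △ C) ∪ ((C ∪ A) △ B')' = {1,2,3,4,5,6,7,8,9,10,12,13,14,15,16}
|(((C ∪ A) ∪ C)' △ C) ∪ ((C ∪ A) △ B')'| = 15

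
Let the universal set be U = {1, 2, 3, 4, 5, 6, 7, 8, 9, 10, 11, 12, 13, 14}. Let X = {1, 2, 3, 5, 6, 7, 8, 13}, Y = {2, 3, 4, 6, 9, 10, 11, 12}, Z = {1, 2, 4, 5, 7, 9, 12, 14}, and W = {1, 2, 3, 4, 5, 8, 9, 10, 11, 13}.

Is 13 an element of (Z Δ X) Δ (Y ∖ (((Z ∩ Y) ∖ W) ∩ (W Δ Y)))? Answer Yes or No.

Yes

13 ∉ Z and 13 ∈ X, so 13 ∈ Z Δ X
13 ∉ Z and 13 ∉ Y, so 13 ∉ Z ∩ Y
13 ∉ (Z ∩ Y) and 13 ∈ W, so 13 ∉ (Z ∩ Y) ∖ W
13 ∈ W and 13 ∉ Y, so 13 ∈ W Δ Y
13 ∉ ((Z ∩ Y) ∖ W) and 13 ∈ (W Δ Y), so 13 ∉ ((Z ∩ Y) ∖ W) ∩ (W Δ Y)
13 ∉ Y and 13 ∉ (((Z ∩ Y) ∖ W) ∩ (W Δ Y)), so 13 ∉ Y ∖ (((Z ∩ Y) ∖ W) ∩ (W Δ Y))
13 ∈ (Z Δ X) and 13 ∉ (Y ∖ (((Z ∩ Y) ∖ W) ∩ (W Δ Y))), so 13 ∈ (Z Δ X) Δ (Y ∖ (((Z ∩ Y) ∖ W) ∩ (W Δ Y)))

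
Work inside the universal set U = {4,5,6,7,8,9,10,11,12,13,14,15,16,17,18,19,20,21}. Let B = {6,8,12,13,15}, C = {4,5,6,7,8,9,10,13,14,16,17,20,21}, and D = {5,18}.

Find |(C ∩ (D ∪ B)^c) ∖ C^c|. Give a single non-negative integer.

D ∪ B = {5,6,8,12,13,15,18}
(D ∪ B)^c = {4,7,9,10,11,14,16,17,19,20,21}
C ∩ (D ∪ B)^c = {4,7,9,10,14,16,17,20,21}
C^c = {11,12,15,18,19}
(C ∩ (D ∪ B)^c) ∖ C^c = {4,7,9,10,14,16,17,20,21}
|(C ∩ (D ∪ B)^c) ∖ C^c| = 9

9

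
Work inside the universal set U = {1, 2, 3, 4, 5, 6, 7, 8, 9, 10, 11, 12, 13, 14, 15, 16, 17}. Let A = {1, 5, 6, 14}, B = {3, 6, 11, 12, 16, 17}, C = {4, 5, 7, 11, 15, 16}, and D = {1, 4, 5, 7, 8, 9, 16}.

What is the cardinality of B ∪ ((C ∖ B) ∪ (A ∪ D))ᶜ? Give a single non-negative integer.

9

C ∖ B = {4, 5, 7, 15}
A ∪ D = {1, 4, 5, 6, 7, 8, 9, 14, 16}
(C ∖ B) ∪ (A ∪ D) = {1, 4, 5, 6, 7, 8, 9, 14, 15, 16}
((C ∖ B) ∪ (A ∪ D))ᶜ = {2, 3, 10, 11, 12, 13, 17}
B ∪ ((C ∖ B) ∪ (A ∪ D))ᶜ = {2, 3, 6, 10, 11, 12, 13, 16, 17}
|B ∪ ((C ∖ B) ∪ (A ∪ D))ᶜ| = 9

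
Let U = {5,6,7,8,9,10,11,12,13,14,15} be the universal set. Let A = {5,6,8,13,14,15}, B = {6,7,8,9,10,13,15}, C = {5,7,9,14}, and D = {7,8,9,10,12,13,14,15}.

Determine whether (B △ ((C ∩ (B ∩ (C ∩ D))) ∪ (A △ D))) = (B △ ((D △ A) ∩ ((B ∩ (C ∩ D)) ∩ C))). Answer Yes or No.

C ∩ D = {7,9,14}
B ∩ (C ∩ D) = {7,9}
C ∩ (B ∩ (C ∩ D)) = {7,9}
A △ D = {5,6,7,9,10,12}
(C ∩ (B ∩ (C ∩ D))) ∪ (A △ D) = {5,6,7,9,10,12}
B △ ((C ∩ (B ∩ (C ∩ D))) ∪ (A △ D)) = {5,8,12,13,15}
D △ A = {5,6,7,9,10,12}
(B ∩ (C ∩ D)) ∩ C = {7,9}
(D △ A) ∩ ((B ∩ (C ∩ D)) ∩ C) = {7,9}
B △ ((D △ A) ∩ ((B ∩ (C ∩ D)) ∩ C)) = {6,8,10,13,15}
5 ∈ B △ ((C ∩ (B ∩ (C ∩ D))) ∪ (A △ D)) but 5 ∉ B △ ((D △ A) ∩ ((B ∩ (C ∩ D)) ∩ C)), so they differ.

No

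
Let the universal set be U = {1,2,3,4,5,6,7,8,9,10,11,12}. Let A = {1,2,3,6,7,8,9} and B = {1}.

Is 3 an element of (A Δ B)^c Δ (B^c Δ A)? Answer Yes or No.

3 ∈ A and 3 ∉ B, so 3 ∈ A Δ B
3 ∉ (A Δ B)^c since 3 ∈ (A Δ B)
3 ∉ B, so 3 ∈ B^c
3 ∈ B^c and 3 ∈ A, so 3 ∉ B^c Δ A
3 ∉ (A Δ B)^c and 3 ∉ (B^c Δ A), so 3 ∉ (A Δ B)^c Δ (B^c Δ A)

No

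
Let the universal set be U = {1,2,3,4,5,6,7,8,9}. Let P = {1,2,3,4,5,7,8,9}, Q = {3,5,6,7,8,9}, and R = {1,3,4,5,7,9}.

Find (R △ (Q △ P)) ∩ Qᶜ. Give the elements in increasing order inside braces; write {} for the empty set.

Q △ P = {1,2,4,6}
R △ (Q △ P) = {2,3,5,6,7,9}
Qᶜ = {1,2,4}
(R △ (Q △ P)) ∩ Qᶜ = {2}

{2}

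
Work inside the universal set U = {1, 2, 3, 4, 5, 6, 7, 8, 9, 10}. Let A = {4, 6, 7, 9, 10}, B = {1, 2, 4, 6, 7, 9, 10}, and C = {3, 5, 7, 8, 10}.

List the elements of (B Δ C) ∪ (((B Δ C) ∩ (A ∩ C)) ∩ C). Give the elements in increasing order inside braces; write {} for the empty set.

B Δ C = {1, 2, 3, 4, 5, 6, 8, 9}
A ∩ C = {7, 10}
(B Δ C) ∩ (A ∩ C) = {}
((B Δ C) ∩ (A ∩ C)) ∩ C = {}
(B Δ C) ∪ (((B Δ C) ∩ (A ∩ C)) ∩ C) = {1, 2, 3, 4, 5, 6, 8, 9}

{1, 2, 3, 4, 5, 6, 8, 9}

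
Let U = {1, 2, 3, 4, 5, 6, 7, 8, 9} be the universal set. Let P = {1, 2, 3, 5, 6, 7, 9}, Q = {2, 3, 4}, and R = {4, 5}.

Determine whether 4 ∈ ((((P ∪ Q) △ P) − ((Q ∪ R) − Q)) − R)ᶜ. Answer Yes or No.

Yes

4 ∉ P and 4 ∈ Q, so 4 ∈ P ∪ Q
4 ∈ (P ∪ Q) and 4 ∉ P, so 4 ∈ (P ∪ Q) △ P
4 ∈ Q and 4 ∈ R, so 4 ∈ Q ∪ R
4 ∈ (Q ∪ R) and 4 ∈ Q, so 4 ∉ (Q ∪ R) − Q
4 ∈ ((P ∪ Q) △ P) and 4 ∉ ((Q ∪ R) − Q), so 4 ∈ ((P ∪ Q) △ P) − ((Q ∪ R) − Q)
4 ∈ (((P ∪ Q) △ P) − ((Q ∪ R) − Q)) and 4 ∈ R, so 4 ∉ (((P ∪ Q) △ P) − ((Q ∪ R) − Q)) − R
4 ∈ ((((P ∪ Q) △ P) − ((Q ∪ R) − Q)) − R)ᶜ since 4 ∉ ((((P ∪ Q) △ P) − ((Q ∪ R) − Q)) − R)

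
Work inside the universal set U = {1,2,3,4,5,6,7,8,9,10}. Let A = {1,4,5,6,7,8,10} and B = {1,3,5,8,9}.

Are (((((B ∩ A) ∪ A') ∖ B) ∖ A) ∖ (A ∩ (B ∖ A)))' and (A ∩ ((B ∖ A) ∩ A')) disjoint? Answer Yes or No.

B ∩ A = {1,5,8}
A' = {2,3,9}
(B ∩ A) ∪ A' = {1,2,3,5,8,9}
((B ∩ A) ∪ A') ∖ B = {2}
(((B ∩ A) ∪ A') ∖ B) ∖ A = {2}
B ∖ A = {3,9}
A ∩ (B ∖ A) = {}
((((B ∩ A) ∪ A') ∖ B) ∖ A) ∖ (A ∩ (B ∖ A)) = {2}
(((((B ∩ A) ∪ A') ∖ B) ∖ A) ∖ (A ∩ (B ∖ A)))' = {1,3,4,5,6,7,8,9,10}
(B ∖ A) ∩ A' = {3,9}
A ∩ ((B ∖ A) ∩ A') = {}
{1,3,4,5,6,7,8,9,10} and {} share no elements.

Yes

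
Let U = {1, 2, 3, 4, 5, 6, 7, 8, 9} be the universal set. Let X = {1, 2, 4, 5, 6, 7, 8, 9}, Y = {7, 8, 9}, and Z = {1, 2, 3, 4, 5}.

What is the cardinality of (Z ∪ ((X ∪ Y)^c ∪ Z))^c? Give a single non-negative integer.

X ∪ Y = {1, 2, 4, 5, 6, 7, 8, 9}
(X ∪ Y)^c = {3}
(X ∪ Y)^c ∪ Z = {1, 2, 3, 4, 5}
Z ∪ ((X ∪ Y)^c ∪ Z) = {1, 2, 3, 4, 5}
(Z ∪ ((X ∪ Y)^c ∪ Z))^c = {6, 7, 8, 9}
|(Z ∪ ((X ∪ Y)^c ∪ Z))^c| = 4

4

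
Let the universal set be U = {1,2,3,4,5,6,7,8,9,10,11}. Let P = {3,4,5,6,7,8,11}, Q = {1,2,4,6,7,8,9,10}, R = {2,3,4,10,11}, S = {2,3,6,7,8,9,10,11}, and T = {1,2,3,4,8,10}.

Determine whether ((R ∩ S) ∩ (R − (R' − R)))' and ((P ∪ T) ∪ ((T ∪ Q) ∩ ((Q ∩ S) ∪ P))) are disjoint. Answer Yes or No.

R ∩ S = {2,3,10,11}
R' = {1,5,6,7,8,9}
R' − R = {1,5,6,7,8,9}
R − (R' − R) = {2,3,4,10,11}
(R ∩ S) ∩ (R − (R' − R)) = {2,3,10,11}
((R ∩ S) ∩ (R − (R' − R)))' = {1,4,5,6,7,8,9}
P ∪ T = {1,2,3,4,5,6,7,8,10,11}
T ∪ Q = {1,2,3,4,6,7,8,9,10}
Q ∩ S = {2,6,7,8,9,10}
(Q ∩ S) ∪ P = {2,3,4,5,6,7,8,9,10,11}
(T ∪ Q) ∩ ((Q ∩ S) ∪ P) = {2,3,4,6,7,8,9,10}
(P ∪ T) ∪ ((T ∪ Q) ∩ ((Q ∩ S) ∪ P)) = {1,2,3,4,5,6,7,8,9,10,11}
1 lies in both, so they are not disjoint.

No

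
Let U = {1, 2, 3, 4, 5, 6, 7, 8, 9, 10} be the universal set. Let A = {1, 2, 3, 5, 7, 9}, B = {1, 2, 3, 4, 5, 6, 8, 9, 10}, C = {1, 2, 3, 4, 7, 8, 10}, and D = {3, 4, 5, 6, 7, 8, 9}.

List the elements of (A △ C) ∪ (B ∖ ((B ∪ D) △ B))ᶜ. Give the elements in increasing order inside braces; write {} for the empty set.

{4, 5, 7, 8, 9, 10}

A △ C = {4, 5, 8, 9, 10}
B ∪ D = {1, 2, 3, 4, 5, 6, 7, 8, 9, 10}
(B ∪ D) △ B = {7}
B ∖ ((B ∪ D) △ B) = {1, 2, 3, 4, 5, 6, 8, 9, 10}
(B ∖ ((B ∪ D) △ B))ᶜ = {7}
(A △ C) ∪ (B ∖ ((B ∪ D) △ B))ᶜ = {4, 5, 7, 8, 9, 10}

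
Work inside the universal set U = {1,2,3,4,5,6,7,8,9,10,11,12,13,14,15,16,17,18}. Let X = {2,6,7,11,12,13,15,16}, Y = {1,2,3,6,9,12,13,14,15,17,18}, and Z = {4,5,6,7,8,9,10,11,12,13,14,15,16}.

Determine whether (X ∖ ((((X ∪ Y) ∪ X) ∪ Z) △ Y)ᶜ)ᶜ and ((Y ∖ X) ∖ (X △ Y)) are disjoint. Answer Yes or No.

Yes

X ∪ Y = {1,2,3,6,7,9,11,12,13,14,15,16,17,18}
(X ∪ Y) ∪ X = {1,2,3,6,7,9,11,12,13,14,15,16,17,18}
((X ∪ Y) ∪ X) ∪ Z = {1,2,3,4,5,6,7,8,9,10,11,12,13,14,15,16,17,18}
(((X ∪ Y) ∪ X) ∪ Z) △ Y = {4,5,7,8,10,11,16}
((((X ∪ Y) ∪ X) ∪ Z) △ Y)ᶜ = {1,2,3,6,9,12,13,14,15,17,18}
X ∖ ((((X ∪ Y) ∪ X) ∪ Z) △ Y)ᶜ = {7,11,16}
(X ∖ ((((X ∪ Y) ∪ X) ∪ Z) △ Y)ᶜ)ᶜ = {1,2,3,4,5,6,8,9,10,12,13,14,15,17,18}
Y ∖ X = {1,3,9,14,17,18}
X △ Y = {1,3,7,9,11,14,16,17,18}
(Y ∖ X) ∖ (X △ Y) = {}
{1,2,3,4,5,6,8,9,10,12,13,14,15,17,18} and {} share no elements.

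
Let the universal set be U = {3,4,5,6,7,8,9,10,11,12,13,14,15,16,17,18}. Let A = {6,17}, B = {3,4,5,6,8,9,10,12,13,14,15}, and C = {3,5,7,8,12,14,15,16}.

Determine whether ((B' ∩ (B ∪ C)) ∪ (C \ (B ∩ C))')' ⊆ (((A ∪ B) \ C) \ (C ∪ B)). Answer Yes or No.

Yes

B' = {7,11,16,17,18}
B ∪ C = {3,4,5,6,7,8,9,10,12,13,14,15,16}
B' ∩ (B ∪ C) = {7,16}
B ∩ C = {3,5,8,12,14,15}
C \ (B ∩ C) = {7,16}
(C \ (B ∩ C))' = {3,4,5,6,8,9,10,11,12,13,14,15,17,18}
(B' ∩ (B ∪ C)) ∪ (C \ (B ∩ C))' = {3,4,5,6,7,8,9,10,11,12,13,14,15,16,17,18}
((B' ∩ (B ∪ C)) ∪ (C \ (B ∩ C))')' = {}
A ∪ B = {3,4,5,6,8,9,10,12,13,14,15,17}
(A ∪ B) \ C = {4,6,9,10,13,17}
C ∪ B = {3,4,5,6,7,8,9,10,12,13,14,15,16}
((A ∪ B) \ C) \ (C ∪ B) = {17}
Every element of {} is in {17}, so ((B' ∩ (B ∪ C)) ∪ (C \ (B ∩ C))')' ⊆ ((A ∪ B) \ C) \ (C ∪ B).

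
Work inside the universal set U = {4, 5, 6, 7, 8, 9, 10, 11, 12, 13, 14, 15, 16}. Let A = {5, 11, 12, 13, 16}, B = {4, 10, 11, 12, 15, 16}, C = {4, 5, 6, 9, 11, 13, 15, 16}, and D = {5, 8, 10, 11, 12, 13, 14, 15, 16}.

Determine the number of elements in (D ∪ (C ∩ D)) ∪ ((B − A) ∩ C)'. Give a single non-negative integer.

C ∩ D = {5, 11, 13, 15, 16}
D ∪ (C ∩ D) = {5, 8, 10, 11, 12, 13, 14, 15, 16}
B − A = {4, 10, 15}
(B − A) ∩ C = {4, 15}
((B − A) ∩ C)' = {5, 6, 7, 8, 9, 10, 11, 12, 13, 14, 16}
(D ∪ (C ∩ D)) ∪ ((B − A) ∩ C)' = {5, 6, 7, 8, 9, 10, 11, 12, 13, 14, 15, 16}
|(D ∪ (C ∩ D)) ∪ ((B − A) ∩ C)'| = 12

12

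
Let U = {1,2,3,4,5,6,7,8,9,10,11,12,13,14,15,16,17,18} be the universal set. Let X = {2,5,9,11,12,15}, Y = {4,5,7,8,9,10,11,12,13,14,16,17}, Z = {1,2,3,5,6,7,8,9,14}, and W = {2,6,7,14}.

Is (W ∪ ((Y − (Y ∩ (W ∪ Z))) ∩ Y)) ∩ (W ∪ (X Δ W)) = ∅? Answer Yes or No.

No

W ∪ Z = {1,2,3,5,6,7,8,9,14}
Y ∩ (W ∪ Z) = {5,7,8,9,14}
Y − (Y ∩ (W ∪ Z)) = {4,10,11,12,13,16,17}
(Y − (Y ∩ (W ∪ Z))) ∩ Y = {4,10,11,12,13,16,17}
W ∪ ((Y − (Y ∩ (W ∪ Z))) ∩ Y) = {2,4,6,7,10,11,12,13,14,16,17}
X Δ W = {5,6,7,9,11,12,14,15}
W ∪ (X Δ W) = {2,5,6,7,9,11,12,14,15}
2 lies in both, so they are not disjoint.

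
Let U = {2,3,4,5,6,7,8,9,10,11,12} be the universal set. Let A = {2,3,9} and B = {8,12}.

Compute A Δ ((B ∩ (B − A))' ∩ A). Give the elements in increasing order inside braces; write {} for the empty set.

B − A = {8,12}
B ∩ (B − A) = {8,12}
(B ∩ (B − A))' = {2,3,4,5,6,7,9,10,11}
(B ∩ (B − A))' ∩ A = {2,3,9}
A Δ ((B ∩ (B − A))' ∩ A) = {}

{}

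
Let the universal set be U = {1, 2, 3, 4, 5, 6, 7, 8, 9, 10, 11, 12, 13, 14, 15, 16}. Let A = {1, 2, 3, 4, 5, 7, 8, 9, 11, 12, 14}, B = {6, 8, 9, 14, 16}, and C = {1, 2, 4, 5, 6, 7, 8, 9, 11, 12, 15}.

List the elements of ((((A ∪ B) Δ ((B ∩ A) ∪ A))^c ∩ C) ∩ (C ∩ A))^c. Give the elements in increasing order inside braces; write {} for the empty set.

{3, 6, 10, 13, 14, 15, 16}

A ∪ B = {1, 2, 3, 4, 5, 6, 7, 8, 9, 11, 12, 14, 16}
B ∩ A = {8, 9, 14}
(B ∩ A) ∪ A = {1, 2, 3, 4, 5, 7, 8, 9, 11, 12, 14}
(A ∪ B) Δ ((B ∩ A) ∪ A) = {6, 16}
((A ∪ B) Δ ((B ∩ A) ∪ A))^c = {1, 2, 3, 4, 5, 7, 8, 9, 10, 11, 12, 13, 14, 15}
((A ∪ B) Δ ((B ∩ A) ∪ A))^c ∩ C = {1, 2, 4, 5, 7, 8, 9, 11, 12, 15}
C ∩ A = {1, 2, 4, 5, 7, 8, 9, 11, 12}
(((A ∪ B) Δ ((B ∩ A) ∪ A))^c ∩ C) ∩ (C ∩ A) = {1, 2, 4, 5, 7, 8, 9, 11, 12}
((((A ∪ B) Δ ((B ∩ A) ∪ A))^c ∩ C) ∩ (C ∩ A))^c = {3, 6, 10, 13, 14, 15, 16}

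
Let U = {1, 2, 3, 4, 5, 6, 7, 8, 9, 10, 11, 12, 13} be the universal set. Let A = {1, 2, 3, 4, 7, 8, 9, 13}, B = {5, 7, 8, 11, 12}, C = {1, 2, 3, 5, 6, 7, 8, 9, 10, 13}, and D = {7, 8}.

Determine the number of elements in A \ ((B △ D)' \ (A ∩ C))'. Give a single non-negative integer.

1

B △ D = {5, 11, 12}
(B △ D)' = {1, 2, 3, 4, 6, 7, 8, 9, 10, 13}
A ∩ C = {1, 2, 3, 7, 8, 9, 13}
(B △ D)' \ (A ∩ C) = {4, 6, 10}
((B △ D)' \ (A ∩ C))' = {1, 2, 3, 5, 7, 8, 9, 11, 12, 13}
A \ ((B △ D)' \ (A ∩ C))' = {4}
|A \ ((B △ D)' \ (A ∩ C))'| = 1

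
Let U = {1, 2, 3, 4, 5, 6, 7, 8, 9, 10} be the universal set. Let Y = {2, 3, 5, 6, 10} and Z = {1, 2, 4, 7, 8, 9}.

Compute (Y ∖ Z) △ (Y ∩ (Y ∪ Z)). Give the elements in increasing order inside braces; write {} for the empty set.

Y ∖ Z = {3, 5, 6, 10}
Y ∪ Z = {1, 2, 3, 4, 5, 6, 7, 8, 9, 10}
Y ∩ (Y ∪ Z) = {2, 3, 5, 6, 10}
(Y ∖ Z) △ (Y ∩ (Y ∪ Z)) = {2}

{2}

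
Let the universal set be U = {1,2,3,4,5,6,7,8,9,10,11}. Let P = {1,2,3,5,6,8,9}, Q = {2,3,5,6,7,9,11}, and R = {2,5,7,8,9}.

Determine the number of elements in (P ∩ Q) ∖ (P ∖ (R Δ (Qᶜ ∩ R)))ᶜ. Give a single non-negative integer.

P ∩ Q = {2,3,5,6,9}
Qᶜ = {1,4,8,10}
Qᶜ ∩ R = {8}
R Δ (Qᶜ ∩ R) = {2,5,7,9}
P ∖ (R Δ (Qᶜ ∩ R)) = {1,3,6,8}
(P ∖ (R Δ (Qᶜ ∩ R)))ᶜ = {2,4,5,7,9,10,11}
(P ∩ Q) ∖ (P ∖ (R Δ (Qᶜ ∩ R)))ᶜ = {3,6}
|(P ∩ Q) ∖ (P ∖ (R Δ (Qᶜ ∩ R)))ᶜ| = 2

2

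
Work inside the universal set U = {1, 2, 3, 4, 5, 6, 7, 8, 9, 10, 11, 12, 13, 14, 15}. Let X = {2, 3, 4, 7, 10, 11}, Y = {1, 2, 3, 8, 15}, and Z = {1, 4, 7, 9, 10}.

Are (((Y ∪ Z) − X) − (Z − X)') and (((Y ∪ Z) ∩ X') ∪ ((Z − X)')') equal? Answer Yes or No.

Y ∪ Z = {1, 2, 3, 4, 7, 8, 9, 10, 15}
(Y ∪ Z) − X = {1, 8, 9, 15}
Z − X = {1, 9}
(Z − X)' = {2, 3, 4, 5, 6, 7, 8, 10, 11, 12, 13, 14, 15}
((Y ∪ Z) − X) − (Z − X)' = {1, 9}
X' = {1, 5, 6, 8, 9, 12, 13, 14, 15}
(Y ∪ Z) ∩ X' = {1, 8, 9, 15}
((Z − X)')' = {1, 9}
((Y ∪ Z) ∩ X') ∪ ((Z − X)')' = {1, 8, 9, 15}
8 ∈ ((Y ∪ Z) ∩ X') ∪ ((Z − X)')' but 8 ∉ ((Y ∪ Z) − X) − (Z − X)', so they differ.

No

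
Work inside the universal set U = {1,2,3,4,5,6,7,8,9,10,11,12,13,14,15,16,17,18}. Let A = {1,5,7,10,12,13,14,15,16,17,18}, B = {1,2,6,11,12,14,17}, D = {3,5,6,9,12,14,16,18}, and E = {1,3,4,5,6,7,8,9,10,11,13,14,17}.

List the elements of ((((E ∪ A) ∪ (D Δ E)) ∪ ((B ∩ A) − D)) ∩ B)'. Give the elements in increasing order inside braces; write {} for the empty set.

{2,3,4,5,7,8,9,10,13,15,16,18}

E ∪ A = {1,3,4,5,6,7,8,9,10,11,12,13,14,15,16,17,18}
D Δ E = {1,4,7,8,10,11,12,13,16,17,18}
(E ∪ A) ∪ (D Δ E) = {1,3,4,5,6,7,8,9,10,11,12,13,14,15,16,17,18}
B ∩ A = {1,12,14,17}
(B ∩ A) − D = {1,17}
((E ∪ A) ∪ (D Δ E)) ∪ ((B ∩ A) − D) = {1,3,4,5,6,7,8,9,10,11,12,13,14,15,16,17,18}
(((E ∪ A) ∪ (D Δ E)) ∪ ((B ∩ A) − D)) ∩ B = {1,6,11,12,14,17}
((((E ∪ A) ∪ (D Δ E)) ∪ ((B ∩ A) − D)) ∩ B)' = {2,3,4,5,7,8,9,10,13,15,16,18}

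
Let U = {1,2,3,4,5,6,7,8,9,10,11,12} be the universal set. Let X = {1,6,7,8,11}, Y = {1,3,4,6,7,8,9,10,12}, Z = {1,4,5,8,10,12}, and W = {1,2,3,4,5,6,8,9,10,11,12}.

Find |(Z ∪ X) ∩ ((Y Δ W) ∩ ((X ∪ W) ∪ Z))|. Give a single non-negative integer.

Z ∪ X = {1,4,5,6,7,8,10,11,12}
Y Δ W = {2,5,7,11}
X ∪ W = {1,2,3,4,5,6,7,8,9,10,11,12}
(X ∪ W) ∪ Z = {1,2,3,4,5,6,7,8,9,10,11,12}
(Y Δ W) ∩ ((X ∪ W) ∪ Z) = {2,5,7,11}
(Z ∪ X) ∩ ((Y Δ W) ∩ ((X ∪ W) ∪ Z)) = {5,7,11}
|(Z ∪ X) ∩ ((Y Δ W) ∩ ((X ∪ W) ∪ Z))| = 3

3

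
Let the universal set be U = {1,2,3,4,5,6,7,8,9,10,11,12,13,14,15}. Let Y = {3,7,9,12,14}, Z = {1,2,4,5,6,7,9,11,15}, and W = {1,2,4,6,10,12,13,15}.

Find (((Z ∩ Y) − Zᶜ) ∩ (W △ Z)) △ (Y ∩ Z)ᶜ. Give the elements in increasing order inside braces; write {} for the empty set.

Z ∩ Y = {7,9}
Zᶜ = {3,8,10,12,13,14}
(Z ∩ Y) − Zᶜ = {7,9}
W △ Z = {5,7,9,10,11,12,13}
((Z ∩ Y) − Zᶜ) ∩ (W △ Z) = {7,9}
Y ∩ Z = {7,9}
(Y ∩ Z)ᶜ = {1,2,3,4,5,6,8,10,11,12,13,14,15}
(((Z ∩ Y) − Zᶜ) ∩ (W △ Z)) △ (Y ∩ Z)ᶜ = {1,2,3,4,5,6,7,8,9,10,11,12,13,14,15}

{1,2,3,4,5,6,7,8,9,10,11,12,13,14,15}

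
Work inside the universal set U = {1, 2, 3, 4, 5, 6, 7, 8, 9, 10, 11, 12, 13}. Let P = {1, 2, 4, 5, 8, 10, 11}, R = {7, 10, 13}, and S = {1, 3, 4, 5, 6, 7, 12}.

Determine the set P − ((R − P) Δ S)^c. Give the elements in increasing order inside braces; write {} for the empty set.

R − P = {7, 13}
(R − P) Δ S = {1, 3, 4, 5, 6, 12, 13}
((R − P) Δ S)^c = {2, 7, 8, 9, 10, 11}
P − ((R − P) Δ S)^c = {1, 4, 5}

{1, 4, 5}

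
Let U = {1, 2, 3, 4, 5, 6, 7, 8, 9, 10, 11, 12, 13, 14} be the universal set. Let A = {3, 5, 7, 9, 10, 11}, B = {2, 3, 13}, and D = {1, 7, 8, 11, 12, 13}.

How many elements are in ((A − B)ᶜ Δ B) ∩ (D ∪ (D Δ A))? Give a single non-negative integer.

A − B = {5, 7, 9, 10, 11}
(A − B)ᶜ = {1, 2, 3, 4, 6, 8, 12, 13, 14}
(A − B)ᶜ Δ B = {1, 4, 6, 8, 12, 14}
D Δ A = {1, 3, 5, 8, 9, 10, 12, 13}
D ∪ (D Δ A) = {1, 3, 5, 7, 8, 9, 10, 11, 12, 13}
((A − B)ᶜ Δ B) ∩ (D ∪ (D Δ A)) = {1, 8, 12}
|((A − B)ᶜ Δ B) ∩ (D ∪ (D Δ A))| = 3

3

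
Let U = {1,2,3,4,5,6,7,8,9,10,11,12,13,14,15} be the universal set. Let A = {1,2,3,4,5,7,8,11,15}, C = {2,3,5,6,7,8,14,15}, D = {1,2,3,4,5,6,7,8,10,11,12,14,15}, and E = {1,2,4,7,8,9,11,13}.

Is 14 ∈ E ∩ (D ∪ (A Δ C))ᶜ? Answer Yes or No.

14 ∉ A and 14 ∈ C, so 14 ∈ A Δ C
14 ∈ D and 14 ∈ (A Δ C), so 14 ∈ D ∪ (A Δ C)
14 ∉ (D ∪ (A Δ C))ᶜ since 14 ∈ (D ∪ (A Δ C))
14 ∉ E and 14 ∉ (D ∪ (A Δ C))ᶜ, so 14 ∉ E ∩ (D ∪ (A Δ C))ᶜ

No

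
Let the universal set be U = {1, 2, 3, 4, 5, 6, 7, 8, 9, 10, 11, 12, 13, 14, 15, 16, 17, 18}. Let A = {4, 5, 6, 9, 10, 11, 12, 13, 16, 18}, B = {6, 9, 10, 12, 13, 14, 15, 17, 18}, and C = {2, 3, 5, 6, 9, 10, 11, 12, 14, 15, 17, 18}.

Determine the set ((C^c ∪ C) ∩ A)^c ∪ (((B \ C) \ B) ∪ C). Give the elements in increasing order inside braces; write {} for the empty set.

{1, 2, 3, 5, 6, 7, 8, 9, 10, 11, 12, 14, 15, 17, 18}

C^c = {1, 4, 7, 8, 13, 16}
C^c ∪ C = {1, 2, 3, 4, 5, 6, 7, 8, 9, 10, 11, 12, 13, 14, 15, 16, 17, 18}
(C^c ∪ C) ∩ A = {4, 5, 6, 9, 10, 11, 12, 13, 16, 18}
((C^c ∪ C) ∩ A)^c = {1, 2, 3, 7, 8, 14, 15, 17}
B \ C = {13}
(B \ C) \ B = {}
((B \ C) \ B) ∪ C = {2, 3, 5, 6, 9, 10, 11, 12, 14, 15, 17, 18}
((C^c ∪ C) ∩ A)^c ∪ (((B \ C) \ B) ∪ C) = {1, 2, 3, 5, 6, 7, 8, 9, 10, 11, 12, 14, 15, 17, 18}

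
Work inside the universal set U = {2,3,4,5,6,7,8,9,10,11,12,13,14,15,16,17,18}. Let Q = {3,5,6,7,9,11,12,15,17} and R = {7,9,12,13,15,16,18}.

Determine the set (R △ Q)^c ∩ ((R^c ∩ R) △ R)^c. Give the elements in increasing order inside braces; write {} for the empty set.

R △ Q = {3,5,6,11,13,16,17,18}
(R △ Q)^c = {2,4,7,8,9,10,12,14,15}
R^c = {2,3,4,5,6,8,10,11,14,17}
R^c ∩ R = {}
(R^c ∩ R) △ R = {7,9,12,13,15,16,18}
((R^c ∩ R) △ R)^c = {2,3,4,5,6,8,10,11,14,17}
(R △ Q)^c ∩ ((R^c ∩ R) △ R)^c = {2,4,8,10,14}

{2,4,8,10,14}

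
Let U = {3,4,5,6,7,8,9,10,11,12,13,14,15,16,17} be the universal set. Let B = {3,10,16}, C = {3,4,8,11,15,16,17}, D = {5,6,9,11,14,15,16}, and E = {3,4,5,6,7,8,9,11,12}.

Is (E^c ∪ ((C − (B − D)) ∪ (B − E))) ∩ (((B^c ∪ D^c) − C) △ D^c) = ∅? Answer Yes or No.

No

E^c = {10,13,14,15,16,17}
B − D = {3,10}
C − (B − D) = {4,8,11,15,16,17}
B − E = {10,16}
(C − (B − D)) ∪ (B − E) = {4,8,10,11,15,16,17}
E^c ∪ ((C − (B − D)) ∪ (B − E)) = {4,8,10,11,13,14,15,16,17}
B^c = {4,5,6,7,8,9,11,12,13,14,15,17}
D^c = {3,4,7,8,10,12,13,17}
B^c ∪ D^c = {3,4,5,6,7,8,9,10,11,12,13,14,15,17}
(B^c ∪ D^c) − C = {5,6,7,9,10,12,13,14}
((B^c ∪ D^c) − C) △ D^c = {3,4,5,6,8,9,14,17}
4 lies in both, so they are not disjoint.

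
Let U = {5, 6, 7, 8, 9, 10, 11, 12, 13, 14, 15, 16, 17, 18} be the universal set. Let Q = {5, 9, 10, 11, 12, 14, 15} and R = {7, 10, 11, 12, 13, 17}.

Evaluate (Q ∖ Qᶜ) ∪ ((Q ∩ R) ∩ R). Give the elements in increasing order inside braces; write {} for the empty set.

Qᶜ = {6, 7, 8, 13, 16, 17, 18}
Q ∖ Qᶜ = {5, 9, 10, 11, 12, 14, 15}
Q ∩ R = {10, 11, 12}
(Q ∩ R) ∩ R = {10, 11, 12}
(Q ∖ Qᶜ) ∪ ((Q ∩ R) ∩ R) = {5, 9, 10, 11, 12, 14, 15}

{5, 9, 10, 11, 12, 14, 15}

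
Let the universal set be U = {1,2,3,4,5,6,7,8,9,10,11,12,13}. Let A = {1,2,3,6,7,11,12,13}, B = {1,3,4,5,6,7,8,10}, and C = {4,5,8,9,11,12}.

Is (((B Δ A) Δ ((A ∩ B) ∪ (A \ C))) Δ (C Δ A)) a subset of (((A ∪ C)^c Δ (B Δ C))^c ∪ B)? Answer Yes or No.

B Δ A = {2,4,5,8,10,11,12,13}
A ∩ B = {1,3,6,7}
A \ C = {1,2,3,6,7,13}
(A ∩ B) ∪ (A \ C) = {1,2,3,6,7,13}
(B Δ A) Δ ((A ∩ B) ∪ (A \ C)) = {1,3,4,5,6,7,8,10,11,12}
C Δ A = {1,2,3,4,5,6,7,8,9,13}
((B Δ A) Δ ((A ∩ B) ∪ (A \ C))) Δ (C Δ A) = {2,9,10,11,12,13}
A ∪ C = {1,2,3,4,5,6,7,8,9,11,12,13}
(A ∪ C)^c = {10}
B Δ C = {1,3,6,7,9,10,11,12}
(A ∪ C)^c Δ (B Δ C) = {1,3,6,7,9,11,12}
((A ∪ C)^c Δ (B Δ C))^c = {2,4,5,8,10,13}
((A ∪ C)^c Δ (B Δ C))^c ∪ B = {1,2,3,4,5,6,7,8,10,13}
9 ∈ ((B Δ A) Δ ((A ∩ B) ∪ (A \ C))) Δ (C Δ A) but 9 ∉ ((A ∪ C)^c Δ (B Δ C))^c ∪ B, so the inclusion fails.

No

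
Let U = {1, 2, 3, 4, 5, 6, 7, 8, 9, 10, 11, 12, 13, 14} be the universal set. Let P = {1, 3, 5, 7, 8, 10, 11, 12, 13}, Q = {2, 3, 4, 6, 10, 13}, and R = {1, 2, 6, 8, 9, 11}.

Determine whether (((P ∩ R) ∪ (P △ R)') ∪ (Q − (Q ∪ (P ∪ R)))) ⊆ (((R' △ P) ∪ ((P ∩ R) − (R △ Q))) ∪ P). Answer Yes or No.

P ∩ R = {1, 8, 11}
P △ R = {2, 3, 5, 6, 7, 9, 10, 12, 13}
(P △ R)' = {1, 4, 8, 11, 14}
(P ∩ R) ∪ (P △ R)' = {1, 4, 8, 11, 14}
P ∪ R = {1, 2, 3, 5, 6, 7, 8, 9, 10, 11, 12, 13}
Q ∪ (P ∪ R) = {1, 2, 3, 4, 5, 6, 7, 8, 9, 10, 11, 12, 13}
Q − (Q ∪ (P ∪ R)) = {}
((P ∩ R) ∪ (P △ R)') ∪ (Q − (Q ∪ (P ∪ R))) = {1, 4, 8, 11, 14}
R' = {3, 4, 5, 7, 10, 12, 13, 14}
R' △ P = {1, 4, 8, 11, 14}
R △ Q = {1, 3, 4, 8, 9, 10, 11, 13}
(P ∩ R) − (R △ Q) = {}
(R' △ P) ∪ ((P ∩ R) − (R △ Q)) = {1, 4, 8, 11, 14}
((R' △ P) ∪ ((P ∩ R) − (R △ Q))) ∪ P = {1, 3, 4, 5, 7, 8, 10, 11, 12, 13, 14}
Every element of {1, 4, 8, 11, 14} is in {1, 3, 4, 5, 7, 8, 10, 11, 12, 13, 14}, so ((P ∩ R) ∪ (P △ R)') ∪ (Q − (Q ∪ (P ∪ R))) ⊆ ((R' △ P) ∪ ((P ∩ R) − (R △ Q))) ∪ P.

Yes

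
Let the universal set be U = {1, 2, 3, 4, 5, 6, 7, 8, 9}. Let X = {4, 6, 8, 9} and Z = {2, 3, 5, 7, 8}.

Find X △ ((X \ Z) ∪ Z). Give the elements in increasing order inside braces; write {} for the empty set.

{2, 3, 5, 7}

X \ Z = {4, 6, 9}
(X \ Z) ∪ Z = {2, 3, 4, 5, 6, 7, 8, 9}
X △ ((X \ Z) ∪ Z) = {2, 3, 5, 7}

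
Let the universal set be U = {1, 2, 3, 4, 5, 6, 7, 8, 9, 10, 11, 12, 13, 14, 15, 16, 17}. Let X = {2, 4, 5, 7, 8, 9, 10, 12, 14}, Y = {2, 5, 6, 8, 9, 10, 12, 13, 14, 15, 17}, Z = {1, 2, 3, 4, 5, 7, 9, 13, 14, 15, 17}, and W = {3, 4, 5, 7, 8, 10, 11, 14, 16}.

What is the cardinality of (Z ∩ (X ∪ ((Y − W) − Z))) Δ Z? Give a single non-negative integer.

Y − W = {2, 6, 9, 12, 13, 15, 17}
(Y − W) − Z = {6, 12}
X ∪ ((Y − W) − Z) = {2, 4, 5, 6, 7, 8, 9, 10, 12, 14}
Z ∩ (X ∪ ((Y − W) − Z)) = {2, 4, 5, 7, 9, 14}
(Z ∩ (X ∪ ((Y − W) − Z))) Δ Z = {1, 3, 13, 15, 17}
|(Z ∩ (X ∪ ((Y − W) − Z))) Δ Z| = 5

5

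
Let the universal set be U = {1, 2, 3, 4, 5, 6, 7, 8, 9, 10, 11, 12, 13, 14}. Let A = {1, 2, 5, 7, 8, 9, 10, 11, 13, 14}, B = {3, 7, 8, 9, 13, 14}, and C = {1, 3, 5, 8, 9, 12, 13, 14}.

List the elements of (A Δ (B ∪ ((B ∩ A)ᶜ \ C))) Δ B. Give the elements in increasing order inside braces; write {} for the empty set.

B ∩ A = {7, 8, 9, 13, 14}
(B ∩ A)ᶜ = {1, 2, 3, 4, 5, 6, 10, 11, 12}
(B ∩ A)ᶜ \ C = {2, 4, 6, 10, 11}
B ∪ ((B ∩ A)ᶜ \ C) = {2, 3, 4, 6, 7, 8, 9, 10, 11, 13, 14}
A Δ (B ∪ ((B ∩ A)ᶜ \ C)) = {1, 3, 4, 5, 6}
(A Δ (B ∪ ((B ∩ A)ᶜ \ C))) Δ B = {1, 4, 5, 6, 7, 8, 9, 13, 14}

{1, 4, 5, 6, 7, 8, 9, 13, 14}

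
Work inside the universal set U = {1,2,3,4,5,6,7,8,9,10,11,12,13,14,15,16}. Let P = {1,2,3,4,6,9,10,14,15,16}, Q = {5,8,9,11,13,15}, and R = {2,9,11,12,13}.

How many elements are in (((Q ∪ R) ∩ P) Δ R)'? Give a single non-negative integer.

Q ∪ R = {2,5,8,9,11,12,13,15}
(Q ∪ R) ∩ P = {2,9,15}
((Q ∪ R) ∩ P) Δ R = {11,12,13,15}
(((Q ∪ R) ∩ P) Δ R)' = {1,2,3,4,5,6,7,8,9,10,14,16}
|(((Q ∪ R) ∩ P) Δ R)'| = 12

12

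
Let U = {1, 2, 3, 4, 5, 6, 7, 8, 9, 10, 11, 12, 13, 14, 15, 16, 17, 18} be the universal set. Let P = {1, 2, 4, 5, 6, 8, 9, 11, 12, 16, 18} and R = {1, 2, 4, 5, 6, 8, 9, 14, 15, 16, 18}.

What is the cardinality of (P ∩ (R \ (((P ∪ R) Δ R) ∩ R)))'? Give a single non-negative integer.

P ∪ R = {1, 2, 4, 5, 6, 8, 9, 11, 12, 14, 15, 16, 18}
(P ∪ R) Δ R = {11, 12}
((P ∪ R) Δ R) ∩ R = {}
R \ (((P ∪ R) Δ R) ∩ R) = {1, 2, 4, 5, 6, 8, 9, 14, 15, 16, 18}
P ∩ (R \ (((P ∪ R) Δ R) ∩ R)) = {1, 2, 4, 5, 6, 8, 9, 16, 18}
(P ∩ (R \ (((P ∪ R) Δ R) ∩ R)))' = {3, 7, 10, 11, 12, 13, 14, 15, 17}
|(P ∩ (R \ (((P ∪ R) Δ R) ∩ R)))'| = 9

9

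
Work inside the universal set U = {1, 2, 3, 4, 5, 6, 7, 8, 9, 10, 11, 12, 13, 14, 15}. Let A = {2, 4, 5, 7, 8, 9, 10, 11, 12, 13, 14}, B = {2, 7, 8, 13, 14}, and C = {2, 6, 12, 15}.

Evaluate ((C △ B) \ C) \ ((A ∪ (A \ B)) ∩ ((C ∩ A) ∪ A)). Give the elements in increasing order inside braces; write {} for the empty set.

C △ B = {6, 7, 8, 12, 13, 14, 15}
(C △ B) \ C = {7, 8, 13, 14}
A \ B = {4, 5, 9, 10, 11, 12}
A ∪ (A \ B) = {2, 4, 5, 7, 8, 9, 10, 11, 12, 13, 14}
C ∩ A = {2, 12}
(C ∩ A) ∪ A = {2, 4, 5, 7, 8, 9, 10, 11, 12, 13, 14}
(A ∪ (A \ B)) ∩ ((C ∩ A) ∪ A) = {2, 4, 5, 7, 8, 9, 10, 11, 12, 13, 14}
((C △ B) \ C) \ ((A ∪ (A \ B)) ∩ ((C ∩ A) ∪ A)) = {}

{}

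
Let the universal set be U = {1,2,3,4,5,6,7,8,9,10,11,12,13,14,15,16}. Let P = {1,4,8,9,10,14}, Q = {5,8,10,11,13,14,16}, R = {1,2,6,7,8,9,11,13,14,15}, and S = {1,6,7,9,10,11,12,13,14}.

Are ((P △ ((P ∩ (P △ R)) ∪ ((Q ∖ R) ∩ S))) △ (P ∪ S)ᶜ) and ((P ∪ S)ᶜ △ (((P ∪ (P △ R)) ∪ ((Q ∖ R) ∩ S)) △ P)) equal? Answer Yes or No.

No

P △ R = {2,4,6,7,10,11,13,15}
P ∩ (P △ R) = {4,10}
Q ∖ R = {5,10,16}
(Q ∖ R) ∩ S = {10}
(P ∩ (P △ R)) ∪ ((Q ∖ R) ∩ S) = {4,10}
P △ ((P ∩ (P △ R)) ∪ ((Q ∖ R) ∩ S)) = {1,8,9,14}
P ∪ S = {1,4,6,7,8,9,10,11,12,13,14}
(P ∪ S)ᶜ = {2,3,5,15,16}
(P △ ((P ∩ (P △ R)) ∪ ((Q ∖ R) ∩ S))) △ (P ∪ S)ᶜ = {1,2,3,5,8,9,14,15,16}
P ∪ (P △ R) = {1,2,4,6,7,8,9,10,11,13,14,15}
(P ∪ (P △ R)) ∪ ((Q ∖ R) ∩ S) = {1,2,4,6,7,8,9,10,11,13,14,15}
((P ∪ (P △ R)) ∪ ((Q ∖ R) ∩ S)) △ P = {2,6,7,11,13,15}
(P ∪ S)ᶜ △ (((P ∪ (P △ R)) ∪ ((Q ∖ R) ∩ S)) △ P) = {3,5,6,7,11,13,16}
1 ∈ (P △ ((P ∩ (P △ R)) ∪ ((Q ∖ R) ∩ S))) △ (P ∪ S)ᶜ but 1 ∉ (P ∪ S)ᶜ △ (((P ∪ (P △ R)) ∪ ((Q ∖ R) ∩ S)) △ P), so they differ.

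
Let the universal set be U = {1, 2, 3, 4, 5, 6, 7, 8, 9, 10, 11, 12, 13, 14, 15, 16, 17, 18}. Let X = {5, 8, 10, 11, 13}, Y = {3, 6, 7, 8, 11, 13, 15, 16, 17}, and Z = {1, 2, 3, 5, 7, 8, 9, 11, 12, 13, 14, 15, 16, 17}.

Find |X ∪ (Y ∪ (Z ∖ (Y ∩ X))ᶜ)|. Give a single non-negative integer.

13

Y ∩ X = {8, 11, 13}
Z ∖ (Y ∩ X) = {1, 2, 3, 5, 7, 9, 12, 14, 15, 16, 17}
(Z ∖ (Y ∩ X))ᶜ = {4, 6, 8, 10, 11, 13, 18}
Y ∪ (Z ∖ (Y ∩ X))ᶜ = {3, 4, 6, 7, 8, 10, 11, 13, 15, 16, 17, 18}
X ∪ (Y ∪ (Z ∖ (Y ∩ X))ᶜ) = {3, 4, 5, 6, 7, 8, 10, 11, 13, 15, 16, 17, 18}
|X ∪ (Y ∪ (Z ∖ (Y ∩ X))ᶜ)| = 13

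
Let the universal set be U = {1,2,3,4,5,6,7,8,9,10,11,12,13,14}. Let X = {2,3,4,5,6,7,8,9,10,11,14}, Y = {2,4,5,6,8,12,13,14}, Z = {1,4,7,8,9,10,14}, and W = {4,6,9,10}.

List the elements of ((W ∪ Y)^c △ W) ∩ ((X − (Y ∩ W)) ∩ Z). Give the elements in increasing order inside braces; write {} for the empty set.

W ∪ Y = {2,4,5,6,8,9,10,12,13,14}
(W ∪ Y)^c = {1,3,7,11}
(W ∪ Y)^c △ W = {1,3,4,6,7,9,10,11}
Y ∩ W = {4,6}
X − (Y ∩ W) = {2,3,5,7,8,9,10,11,14}
(X − (Y ∩ W)) ∩ Z = {7,8,9,10,14}
((W ∪ Y)^c △ W) ∩ ((X − (Y ∩ W)) ∩ Z) = {7,9,10}

{7,9,10}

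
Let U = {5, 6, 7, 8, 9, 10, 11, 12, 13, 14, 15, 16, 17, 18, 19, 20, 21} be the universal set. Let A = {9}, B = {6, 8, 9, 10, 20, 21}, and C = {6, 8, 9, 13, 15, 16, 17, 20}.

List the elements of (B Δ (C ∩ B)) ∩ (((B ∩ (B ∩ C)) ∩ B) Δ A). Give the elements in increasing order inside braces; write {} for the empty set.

C ∩ B = {6, 8, 9, 20}
B Δ (C ∩ B) = {10, 21}
B ∩ C = {6, 8, 9, 20}
B ∩ (B ∩ C) = {6, 8, 9, 20}
(B ∩ (B ∩ C)) ∩ B = {6, 8, 9, 20}
((B ∩ (B ∩ C)) ∩ B) Δ A = {6, 8, 20}
(B Δ (C ∩ B)) ∩ (((B ∩ (B ∩ C)) ∩ B) Δ A) = {}

{}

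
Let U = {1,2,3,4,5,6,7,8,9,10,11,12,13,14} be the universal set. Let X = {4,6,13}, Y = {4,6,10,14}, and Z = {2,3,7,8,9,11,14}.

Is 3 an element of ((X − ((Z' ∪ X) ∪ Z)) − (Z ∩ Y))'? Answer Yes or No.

3 ∈ Z, so 3 ∉ Z'
3 ∉ Z' and 3 ∉ X, so 3 ∉ Z' ∪ X
3 ∉ (Z' ∪ X) and 3 ∈ Z, so 3 ∈ (Z' ∪ X) ∪ Z
3 ∉ X and 3 ∈ ((Z' ∪ X) ∪ Z), so 3 ∉ X − ((Z' ∪ X) ∪ Z)
3 ∈ Z and 3 ∉ Y, so 3 ∉ Z ∩ Y
3 ∉ (X − ((Z' ∪ X) ∪ Z)) and 3 ∉ (Z ∩ Y), so 3 ∉ (X − ((Z' ∪ X) ∪ Z)) − (Z ∩ Y)
3 ∈ ((X − ((Z' ∪ X) ∪ Z)) − (Z ∩ Y))' since 3 ∉ ((X − ((Z' ∪ X) ∪ Z)) − (Z ∩ Y))

Yes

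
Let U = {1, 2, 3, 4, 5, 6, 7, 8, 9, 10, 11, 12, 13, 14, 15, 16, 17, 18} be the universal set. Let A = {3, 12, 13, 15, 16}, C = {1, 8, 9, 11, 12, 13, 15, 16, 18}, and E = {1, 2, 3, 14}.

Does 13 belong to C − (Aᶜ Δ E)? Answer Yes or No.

Yes

13 ∈ A, so 13 ∉ Aᶜ
13 ∉ Aᶜ and 13 ∉ E, so 13 ∉ Aᶜ Δ E
13 ∈ C and 13 ∉ (Aᶜ Δ E), so 13 ∈ C − (Aᶜ Δ E)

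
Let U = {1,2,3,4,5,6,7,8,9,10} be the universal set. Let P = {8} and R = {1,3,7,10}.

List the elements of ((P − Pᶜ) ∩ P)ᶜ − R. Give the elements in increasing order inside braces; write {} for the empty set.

{2,4,5,6,9}

Pᶜ = {1,2,3,4,5,6,7,9,10}
P − Pᶜ = {8}
(P − Pᶜ) ∩ P = {8}
((P − Pᶜ) ∩ P)ᶜ = {1,2,3,4,5,6,7,9,10}
((P − Pᶜ) ∩ P)ᶜ − R = {2,4,5,6,9}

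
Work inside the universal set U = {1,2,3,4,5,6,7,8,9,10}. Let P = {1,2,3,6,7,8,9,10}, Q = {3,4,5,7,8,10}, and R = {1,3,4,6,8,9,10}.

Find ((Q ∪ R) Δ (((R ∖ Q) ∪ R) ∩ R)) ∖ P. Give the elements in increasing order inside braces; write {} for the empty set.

{5}

Q ∪ R = {1,3,4,5,6,7,8,9,10}
R ∖ Q = {1,6,9}
(R ∖ Q) ∪ R = {1,3,4,6,8,9,10}
((R ∖ Q) ∪ R) ∩ R = {1,3,4,6,8,9,10}
(Q ∪ R) Δ (((R ∖ Q) ∪ R) ∩ R) = {5,7}
((Q ∪ R) Δ (((R ∖ Q) ∪ R) ∩ R)) ∖ P = {5}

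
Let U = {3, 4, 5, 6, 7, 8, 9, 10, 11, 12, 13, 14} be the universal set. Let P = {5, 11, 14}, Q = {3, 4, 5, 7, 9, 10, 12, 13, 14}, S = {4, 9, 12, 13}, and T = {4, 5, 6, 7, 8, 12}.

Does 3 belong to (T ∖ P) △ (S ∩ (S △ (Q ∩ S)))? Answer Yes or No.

3 ∉ T and 3 ∉ P, so 3 ∉ T ∖ P
3 ∈ Q and 3 ∉ S, so 3 ∉ Q ∩ S
3 ∉ S and 3 ∉ (Q ∩ S), so 3 ∉ S △ (Q ∩ S)
3 ∉ S and 3 ∉ (S △ (Q ∩ S)), so 3 ∉ S ∩ (S △ (Q ∩ S))
3 ∉ (T ∖ P) and 3 ∉ (S ∩ (S △ (Q ∩ S))), so 3 ∉ (T ∖ P) △ (S ∩ (S △ (Q ∩ S)))

No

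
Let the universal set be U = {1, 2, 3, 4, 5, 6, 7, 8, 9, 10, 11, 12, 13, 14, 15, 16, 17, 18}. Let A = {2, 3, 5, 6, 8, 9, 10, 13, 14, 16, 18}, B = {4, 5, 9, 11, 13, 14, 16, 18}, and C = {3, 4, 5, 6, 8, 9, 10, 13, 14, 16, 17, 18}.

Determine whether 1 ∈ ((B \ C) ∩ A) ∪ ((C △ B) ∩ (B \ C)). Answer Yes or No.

1 ∉ B and 1 ∉ C, so 1 ∉ B \ C
1 ∉ (B \ C) and 1 ∉ A, so 1 ∉ (B \ C) ∩ A
1 ∉ C and 1 ∉ B, so 1 ∉ C △ B
1 ∉ B and 1 ∉ C, so 1 ∉ B \ C
1 ∉ (C △ B) and 1 ∉ (B \ C), so 1 ∉ (C △ B) ∩ (B \ C)
1 ∉ ((B \ C) ∩ A) and 1 ∉ ((C △ B) ∩ (B \ C)), so 1 ∉ ((B \ C) ∩ A) ∪ ((C △ B) ∩ (B \ C))

No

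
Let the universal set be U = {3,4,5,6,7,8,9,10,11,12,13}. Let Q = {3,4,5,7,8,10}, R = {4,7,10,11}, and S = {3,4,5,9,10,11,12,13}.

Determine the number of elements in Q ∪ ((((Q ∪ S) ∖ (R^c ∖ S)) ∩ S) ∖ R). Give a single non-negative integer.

9

Q ∪ S = {3,4,5,7,8,9,10,11,12,13}
R^c = {3,5,6,8,9,12,13}
R^c ∖ S = {6,8}
(Q ∪ S) ∖ (R^c ∖ S) = {3,4,5,7,9,10,11,12,13}
((Q ∪ S) ∖ (R^c ∖ S)) ∩ S = {3,4,5,9,10,11,12,13}
(((Q ∪ S) ∖ (R^c ∖ S)) ∩ S) ∖ R = {3,5,9,12,13}
Q ∪ ((((Q ∪ S) ∖ (R^c ∖ S)) ∩ S) ∖ R) = {3,4,5,7,8,9,10,12,13}
|Q ∪ ((((Q ∪ S) ∖ (R^c ∖ S)) ∩ S) ∖ R)| = 9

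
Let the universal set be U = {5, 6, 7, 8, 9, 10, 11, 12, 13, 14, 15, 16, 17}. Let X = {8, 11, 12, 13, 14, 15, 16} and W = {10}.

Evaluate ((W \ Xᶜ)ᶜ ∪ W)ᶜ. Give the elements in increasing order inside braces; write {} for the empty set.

{}

Xᶜ = {5, 6, 7, 9, 10, 17}
W \ Xᶜ = {}
(W \ Xᶜ)ᶜ = {5, 6, 7, 8, 9, 10, 11, 12, 13, 14, 15, 16, 17}
(W \ Xᶜ)ᶜ ∪ W = {5, 6, 7, 8, 9, 10, 11, 12, 13, 14, 15, 16, 17}
((W \ Xᶜ)ᶜ ∪ W)ᶜ = {}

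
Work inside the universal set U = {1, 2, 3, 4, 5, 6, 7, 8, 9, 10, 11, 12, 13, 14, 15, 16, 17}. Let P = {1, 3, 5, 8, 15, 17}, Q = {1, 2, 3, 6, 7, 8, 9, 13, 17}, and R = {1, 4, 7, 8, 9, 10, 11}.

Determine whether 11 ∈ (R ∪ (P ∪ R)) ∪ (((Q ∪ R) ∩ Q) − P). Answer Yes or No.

11 ∉ P and 11 ∈ R, so 11 ∈ P ∪ R
11 ∈ R and 11 ∈ (P ∪ R), so 11 ∈ R ∪ (P ∪ R)
11 ∉ Q and 11 ∈ R, so 11 ∈ Q ∪ R
11 ∈ (Q ∪ R) and 11 ∉ Q, so 11 ∉ (Q ∪ R) ∩ Q
11 ∉ ((Q ∪ R) ∩ Q) and 11 ∉ P, so 11 ∉ ((Q ∪ R) ∩ Q) − P
11 ∈ (R ∪ (P ∪ R)) and 11 ∉ (((Q ∪ R) ∩ Q) − P), so 11 ∈ (R ∪ (P ∪ R)) ∪ (((Q ∪ R) ∩ Q) − P)

Yes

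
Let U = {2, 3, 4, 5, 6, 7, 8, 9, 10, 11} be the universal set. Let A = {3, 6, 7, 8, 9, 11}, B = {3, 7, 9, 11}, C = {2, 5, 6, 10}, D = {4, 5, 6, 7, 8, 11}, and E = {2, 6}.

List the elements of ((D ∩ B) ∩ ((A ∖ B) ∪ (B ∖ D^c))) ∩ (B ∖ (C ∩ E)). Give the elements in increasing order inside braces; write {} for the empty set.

D ∩ B = {7, 11}
A ∖ B = {6, 8}
D^c = {2, 3, 9, 10}
B ∖ D^c = {7, 11}
(A ∖ B) ∪ (B ∖ D^c) = {6, 7, 8, 11}
(D ∩ B) ∩ ((A ∖ B) ∪ (B ∖ D^c)) = {7, 11}
C ∩ E = {2, 6}
B ∖ (C ∩ E) = {3, 7, 9, 11}
((D ∩ B) ∩ ((A ∖ B) ∪ (B ∖ D^c))) ∩ (B ∖ (C ∩ E)) = {7, 11}

{7, 11}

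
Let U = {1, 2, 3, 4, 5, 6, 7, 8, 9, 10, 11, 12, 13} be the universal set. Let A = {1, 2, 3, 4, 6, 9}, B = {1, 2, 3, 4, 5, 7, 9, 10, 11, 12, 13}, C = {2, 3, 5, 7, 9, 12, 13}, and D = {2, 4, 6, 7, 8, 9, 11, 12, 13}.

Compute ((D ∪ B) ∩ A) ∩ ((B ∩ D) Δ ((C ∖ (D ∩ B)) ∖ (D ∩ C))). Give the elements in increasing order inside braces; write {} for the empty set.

{2, 3, 4, 9}

D ∪ B = {1, 2, 3, 4, 5, 6, 7, 8, 9, 10, 11, 12, 13}
(D ∪ B) ∩ A = {1, 2, 3, 4, 6, 9}
B ∩ D = {2, 4, 7, 9, 11, 12, 13}
D ∩ B = {2, 4, 7, 9, 11, 12, 13}
C ∖ (D ∩ B) = {3, 5}
D ∩ C = {2, 7, 9, 12, 13}
(C ∖ (D ∩ B)) ∖ (D ∩ C) = {3, 5}
(B ∩ D) Δ ((C ∖ (D ∩ B)) ∖ (D ∩ C)) = {2, 3, 4, 5, 7, 9, 11, 12, 13}
((D ∪ B) ∩ A) ∩ ((B ∩ D) Δ ((C ∖ (D ∩ B)) ∖ (D ∩ C))) = {2, 3, 4, 9}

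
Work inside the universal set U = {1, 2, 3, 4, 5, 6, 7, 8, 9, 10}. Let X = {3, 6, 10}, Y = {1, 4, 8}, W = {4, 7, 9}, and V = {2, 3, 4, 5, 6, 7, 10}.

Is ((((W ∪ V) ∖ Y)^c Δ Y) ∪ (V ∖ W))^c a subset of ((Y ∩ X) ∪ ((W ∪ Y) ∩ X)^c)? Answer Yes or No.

W ∪ V = {2, 3, 4, 5, 6, 7, 9, 10}
(W ∪ V) ∖ Y = {2, 3, 5, 6, 7, 9, 10}
((W ∪ V) ∖ Y)^c = {1, 4, 8}
((W ∪ V) ∖ Y)^c Δ Y = {}
V ∖ W = {2, 3, 5, 6, 10}
(((W ∪ V) ∖ Y)^c Δ Y) ∪ (V ∖ W) = {2, 3, 5, 6, 10}
((((W ∪ V) ∖ Y)^c Δ Y) ∪ (V ∖ W))^c = {1, 4, 7, 8, 9}
Y ∩ X = {}
W ∪ Y = {1, 4, 7, 8, 9}
(W ∪ Y) ∩ X = {}
((W ∪ Y) ∩ X)^c = {1, 2, 3, 4, 5, 6, 7, 8, 9, 10}
(Y ∩ X) ∪ ((W ∪ Y) ∩ X)^c = {1, 2, 3, 4, 5, 6, 7, 8, 9, 10}
Every element of {1, 4, 7, 8, 9} is in {1, 2, 3, 4, 5, 6, 7, 8, 9, 10}, so ((((W ∪ V) ∖ Y)^c Δ Y) ∪ (V ∖ W))^c ⊆ (Y ∩ X) ∪ ((W ∪ Y) ∩ X)^c.

Yes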